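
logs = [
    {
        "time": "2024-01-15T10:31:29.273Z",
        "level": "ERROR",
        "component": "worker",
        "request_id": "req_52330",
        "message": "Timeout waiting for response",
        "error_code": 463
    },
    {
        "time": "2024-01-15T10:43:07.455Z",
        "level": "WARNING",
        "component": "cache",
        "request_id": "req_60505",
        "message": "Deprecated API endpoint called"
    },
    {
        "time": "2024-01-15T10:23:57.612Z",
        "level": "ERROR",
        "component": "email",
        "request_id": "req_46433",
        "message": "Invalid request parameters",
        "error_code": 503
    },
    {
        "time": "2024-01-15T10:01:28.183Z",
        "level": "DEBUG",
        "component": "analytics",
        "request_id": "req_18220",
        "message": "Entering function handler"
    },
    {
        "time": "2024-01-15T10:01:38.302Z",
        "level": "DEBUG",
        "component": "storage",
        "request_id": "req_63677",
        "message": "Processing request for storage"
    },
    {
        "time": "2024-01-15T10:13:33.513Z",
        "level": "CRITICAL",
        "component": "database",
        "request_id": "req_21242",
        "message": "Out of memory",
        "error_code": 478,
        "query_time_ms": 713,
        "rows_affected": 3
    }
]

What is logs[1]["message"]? "Deprecated API endpoint called"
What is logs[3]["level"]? "DEBUG"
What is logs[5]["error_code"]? 478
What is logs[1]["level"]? "WARNING"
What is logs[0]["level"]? "ERROR"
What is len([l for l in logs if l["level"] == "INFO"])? 0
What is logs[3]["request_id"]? "req_18220"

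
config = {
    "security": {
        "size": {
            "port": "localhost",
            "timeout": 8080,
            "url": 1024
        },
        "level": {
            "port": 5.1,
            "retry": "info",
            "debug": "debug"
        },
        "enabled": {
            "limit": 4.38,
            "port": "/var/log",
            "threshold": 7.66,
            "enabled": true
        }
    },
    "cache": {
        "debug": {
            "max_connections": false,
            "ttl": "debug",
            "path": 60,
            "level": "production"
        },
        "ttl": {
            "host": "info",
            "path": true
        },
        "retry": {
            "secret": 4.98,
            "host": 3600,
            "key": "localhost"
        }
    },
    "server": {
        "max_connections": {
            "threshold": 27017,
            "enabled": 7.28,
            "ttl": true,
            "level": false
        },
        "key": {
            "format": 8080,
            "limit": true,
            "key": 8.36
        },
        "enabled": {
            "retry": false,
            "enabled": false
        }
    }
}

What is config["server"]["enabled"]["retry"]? False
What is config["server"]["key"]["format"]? 8080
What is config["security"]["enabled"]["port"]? "/var/log"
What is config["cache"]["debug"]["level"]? "production"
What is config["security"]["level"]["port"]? 5.1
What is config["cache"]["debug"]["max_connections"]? False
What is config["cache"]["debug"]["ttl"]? "debug"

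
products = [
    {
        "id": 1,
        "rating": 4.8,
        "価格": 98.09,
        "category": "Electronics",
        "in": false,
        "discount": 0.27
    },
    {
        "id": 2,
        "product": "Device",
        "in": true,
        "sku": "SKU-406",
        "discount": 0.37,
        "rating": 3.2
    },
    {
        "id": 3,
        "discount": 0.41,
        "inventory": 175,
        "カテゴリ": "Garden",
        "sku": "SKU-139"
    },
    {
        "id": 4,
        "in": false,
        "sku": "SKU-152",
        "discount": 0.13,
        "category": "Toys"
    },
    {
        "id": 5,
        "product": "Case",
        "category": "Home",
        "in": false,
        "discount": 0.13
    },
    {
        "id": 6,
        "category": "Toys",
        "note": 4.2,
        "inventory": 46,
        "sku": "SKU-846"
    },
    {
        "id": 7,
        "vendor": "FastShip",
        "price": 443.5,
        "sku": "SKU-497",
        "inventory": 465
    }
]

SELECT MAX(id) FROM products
7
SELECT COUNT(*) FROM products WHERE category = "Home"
1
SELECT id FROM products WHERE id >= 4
[4, 5, 6, 7]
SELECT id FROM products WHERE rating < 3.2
[]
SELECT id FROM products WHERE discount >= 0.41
[3]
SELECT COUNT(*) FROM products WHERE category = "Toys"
2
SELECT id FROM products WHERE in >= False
[1, 2, 4, 5]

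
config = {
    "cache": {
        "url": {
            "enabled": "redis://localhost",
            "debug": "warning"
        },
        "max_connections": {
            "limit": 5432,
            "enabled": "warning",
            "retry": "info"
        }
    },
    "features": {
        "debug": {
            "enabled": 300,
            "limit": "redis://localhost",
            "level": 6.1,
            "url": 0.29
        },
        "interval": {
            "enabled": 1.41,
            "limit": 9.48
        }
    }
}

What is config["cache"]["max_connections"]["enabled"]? "warning"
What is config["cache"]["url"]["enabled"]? "redis://localhost"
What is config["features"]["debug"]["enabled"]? 300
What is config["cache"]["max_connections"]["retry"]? "info"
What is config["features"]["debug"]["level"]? 6.1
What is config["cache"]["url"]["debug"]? "warning"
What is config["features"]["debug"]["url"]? 0.29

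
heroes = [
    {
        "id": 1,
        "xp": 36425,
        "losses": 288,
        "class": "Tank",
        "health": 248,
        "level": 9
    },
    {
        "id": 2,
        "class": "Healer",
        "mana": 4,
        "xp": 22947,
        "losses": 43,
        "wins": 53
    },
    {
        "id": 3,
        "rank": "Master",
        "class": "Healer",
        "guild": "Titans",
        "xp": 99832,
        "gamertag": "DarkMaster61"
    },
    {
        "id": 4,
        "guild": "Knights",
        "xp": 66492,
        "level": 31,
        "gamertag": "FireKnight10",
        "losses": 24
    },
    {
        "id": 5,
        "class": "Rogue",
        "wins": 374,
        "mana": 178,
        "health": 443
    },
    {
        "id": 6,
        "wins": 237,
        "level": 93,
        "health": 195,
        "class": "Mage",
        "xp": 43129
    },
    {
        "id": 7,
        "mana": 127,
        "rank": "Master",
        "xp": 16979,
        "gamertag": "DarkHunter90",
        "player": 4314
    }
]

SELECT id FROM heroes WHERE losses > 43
[1]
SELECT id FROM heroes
[1, 2, 3, 4, 5, 6, 7]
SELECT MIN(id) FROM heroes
1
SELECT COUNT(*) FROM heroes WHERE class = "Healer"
2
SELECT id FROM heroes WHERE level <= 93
[1, 4, 6]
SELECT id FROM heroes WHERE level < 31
[1]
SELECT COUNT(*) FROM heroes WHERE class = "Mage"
1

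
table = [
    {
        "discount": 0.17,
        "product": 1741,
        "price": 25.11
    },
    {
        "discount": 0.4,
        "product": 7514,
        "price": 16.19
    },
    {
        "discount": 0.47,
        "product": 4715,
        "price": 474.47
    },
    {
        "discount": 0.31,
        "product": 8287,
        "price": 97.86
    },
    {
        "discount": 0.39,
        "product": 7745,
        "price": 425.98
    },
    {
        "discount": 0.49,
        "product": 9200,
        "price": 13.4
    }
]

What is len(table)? 6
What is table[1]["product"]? 7514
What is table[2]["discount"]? 0.47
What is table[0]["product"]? 1741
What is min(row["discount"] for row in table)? 0.17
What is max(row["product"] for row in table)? 9200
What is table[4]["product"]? 7745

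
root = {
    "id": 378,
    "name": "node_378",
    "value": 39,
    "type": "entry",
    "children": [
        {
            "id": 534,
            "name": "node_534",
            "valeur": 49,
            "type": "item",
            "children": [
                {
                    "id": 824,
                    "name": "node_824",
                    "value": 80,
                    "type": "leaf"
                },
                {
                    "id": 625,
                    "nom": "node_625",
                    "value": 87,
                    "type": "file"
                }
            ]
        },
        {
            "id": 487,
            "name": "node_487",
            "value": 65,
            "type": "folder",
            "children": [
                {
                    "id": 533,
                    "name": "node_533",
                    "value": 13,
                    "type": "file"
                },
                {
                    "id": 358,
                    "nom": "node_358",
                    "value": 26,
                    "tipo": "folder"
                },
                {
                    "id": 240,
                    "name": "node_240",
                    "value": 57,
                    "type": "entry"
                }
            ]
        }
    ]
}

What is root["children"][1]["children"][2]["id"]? 240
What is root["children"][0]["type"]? "item"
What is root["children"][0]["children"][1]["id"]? 625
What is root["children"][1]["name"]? "node_487"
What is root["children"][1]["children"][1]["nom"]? "node_358"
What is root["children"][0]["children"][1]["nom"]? "node_625"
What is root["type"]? "entry"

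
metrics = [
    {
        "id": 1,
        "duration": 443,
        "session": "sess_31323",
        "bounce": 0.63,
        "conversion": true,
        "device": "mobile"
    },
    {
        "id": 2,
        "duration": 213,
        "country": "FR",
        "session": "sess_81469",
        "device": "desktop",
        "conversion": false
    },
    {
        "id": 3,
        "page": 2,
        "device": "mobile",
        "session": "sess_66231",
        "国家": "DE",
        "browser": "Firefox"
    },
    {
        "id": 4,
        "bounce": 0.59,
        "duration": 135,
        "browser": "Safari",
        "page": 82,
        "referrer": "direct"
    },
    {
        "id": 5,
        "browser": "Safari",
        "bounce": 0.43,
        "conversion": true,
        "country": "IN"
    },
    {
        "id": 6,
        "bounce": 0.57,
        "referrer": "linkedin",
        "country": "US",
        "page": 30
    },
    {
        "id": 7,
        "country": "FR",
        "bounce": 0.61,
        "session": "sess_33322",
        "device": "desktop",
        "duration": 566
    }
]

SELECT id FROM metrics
[1, 2, 3, 4, 5, 6, 7]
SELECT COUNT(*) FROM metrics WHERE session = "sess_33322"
1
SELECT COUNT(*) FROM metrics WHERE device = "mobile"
2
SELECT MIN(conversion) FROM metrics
False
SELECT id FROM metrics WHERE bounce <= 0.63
[1, 4, 5, 6, 7]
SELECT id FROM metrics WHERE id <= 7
[1, 2, 3, 4, 5, 6, 7]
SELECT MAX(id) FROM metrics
7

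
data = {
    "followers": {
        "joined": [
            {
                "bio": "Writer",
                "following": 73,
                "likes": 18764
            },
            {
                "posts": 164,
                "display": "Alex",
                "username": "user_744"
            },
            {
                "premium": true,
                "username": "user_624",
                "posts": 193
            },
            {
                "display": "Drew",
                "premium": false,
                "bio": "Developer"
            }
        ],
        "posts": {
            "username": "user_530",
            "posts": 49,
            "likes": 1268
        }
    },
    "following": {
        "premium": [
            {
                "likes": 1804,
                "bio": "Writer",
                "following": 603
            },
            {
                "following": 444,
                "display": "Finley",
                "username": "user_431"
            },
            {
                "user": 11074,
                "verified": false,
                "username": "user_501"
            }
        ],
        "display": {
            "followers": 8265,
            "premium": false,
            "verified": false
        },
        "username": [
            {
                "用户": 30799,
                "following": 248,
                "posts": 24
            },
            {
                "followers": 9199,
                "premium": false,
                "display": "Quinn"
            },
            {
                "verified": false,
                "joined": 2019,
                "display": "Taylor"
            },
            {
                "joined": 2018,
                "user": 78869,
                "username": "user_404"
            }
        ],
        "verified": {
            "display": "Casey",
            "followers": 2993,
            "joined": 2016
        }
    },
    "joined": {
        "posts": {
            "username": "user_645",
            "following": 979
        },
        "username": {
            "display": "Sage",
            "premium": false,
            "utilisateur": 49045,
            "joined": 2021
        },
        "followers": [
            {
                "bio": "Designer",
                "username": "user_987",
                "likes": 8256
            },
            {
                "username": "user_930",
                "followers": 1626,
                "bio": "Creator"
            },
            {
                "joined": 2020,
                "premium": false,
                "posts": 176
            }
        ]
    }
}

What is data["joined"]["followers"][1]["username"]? "user_930"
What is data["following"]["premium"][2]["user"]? 11074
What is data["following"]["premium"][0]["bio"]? "Writer"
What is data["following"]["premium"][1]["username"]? "user_431"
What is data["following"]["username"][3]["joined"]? 2018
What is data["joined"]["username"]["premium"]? False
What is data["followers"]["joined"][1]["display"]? "Alex"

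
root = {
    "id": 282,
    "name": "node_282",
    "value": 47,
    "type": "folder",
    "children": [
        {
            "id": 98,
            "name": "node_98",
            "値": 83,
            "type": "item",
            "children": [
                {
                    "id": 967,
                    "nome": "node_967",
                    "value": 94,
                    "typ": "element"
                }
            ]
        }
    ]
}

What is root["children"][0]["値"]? 83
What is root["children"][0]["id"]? 98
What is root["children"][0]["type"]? "item"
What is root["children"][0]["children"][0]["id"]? 967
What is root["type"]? "folder"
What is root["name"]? "node_282"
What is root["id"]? 282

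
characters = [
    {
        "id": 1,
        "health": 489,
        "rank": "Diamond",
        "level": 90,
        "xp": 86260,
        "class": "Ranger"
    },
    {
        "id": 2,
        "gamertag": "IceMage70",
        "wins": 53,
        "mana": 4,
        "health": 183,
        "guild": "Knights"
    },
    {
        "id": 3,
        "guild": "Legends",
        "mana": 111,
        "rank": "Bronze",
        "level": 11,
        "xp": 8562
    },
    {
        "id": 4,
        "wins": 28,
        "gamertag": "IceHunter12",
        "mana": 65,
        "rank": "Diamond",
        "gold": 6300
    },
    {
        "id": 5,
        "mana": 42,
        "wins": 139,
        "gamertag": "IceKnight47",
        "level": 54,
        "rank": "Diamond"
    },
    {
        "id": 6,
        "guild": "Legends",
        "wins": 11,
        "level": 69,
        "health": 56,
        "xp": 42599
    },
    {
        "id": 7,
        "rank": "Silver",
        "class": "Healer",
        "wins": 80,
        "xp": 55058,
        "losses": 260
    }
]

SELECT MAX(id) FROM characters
7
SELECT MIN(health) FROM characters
56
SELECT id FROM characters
[1, 2, 3, 4, 5, 6, 7]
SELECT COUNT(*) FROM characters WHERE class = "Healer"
1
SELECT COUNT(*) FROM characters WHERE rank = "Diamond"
3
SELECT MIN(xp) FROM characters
8562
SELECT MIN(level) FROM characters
11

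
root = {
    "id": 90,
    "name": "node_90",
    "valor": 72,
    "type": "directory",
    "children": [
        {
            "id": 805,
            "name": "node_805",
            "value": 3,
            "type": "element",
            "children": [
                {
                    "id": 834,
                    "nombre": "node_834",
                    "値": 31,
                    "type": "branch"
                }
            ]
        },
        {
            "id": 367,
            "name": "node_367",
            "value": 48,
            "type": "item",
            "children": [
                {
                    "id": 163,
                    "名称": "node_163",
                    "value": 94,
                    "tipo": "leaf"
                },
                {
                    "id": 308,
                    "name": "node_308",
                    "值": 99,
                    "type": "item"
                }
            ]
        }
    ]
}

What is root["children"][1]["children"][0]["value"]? 94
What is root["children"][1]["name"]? "node_367"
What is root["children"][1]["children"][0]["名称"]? "node_163"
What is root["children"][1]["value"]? 48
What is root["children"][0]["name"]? "node_805"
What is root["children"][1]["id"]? 367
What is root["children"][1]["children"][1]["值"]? 99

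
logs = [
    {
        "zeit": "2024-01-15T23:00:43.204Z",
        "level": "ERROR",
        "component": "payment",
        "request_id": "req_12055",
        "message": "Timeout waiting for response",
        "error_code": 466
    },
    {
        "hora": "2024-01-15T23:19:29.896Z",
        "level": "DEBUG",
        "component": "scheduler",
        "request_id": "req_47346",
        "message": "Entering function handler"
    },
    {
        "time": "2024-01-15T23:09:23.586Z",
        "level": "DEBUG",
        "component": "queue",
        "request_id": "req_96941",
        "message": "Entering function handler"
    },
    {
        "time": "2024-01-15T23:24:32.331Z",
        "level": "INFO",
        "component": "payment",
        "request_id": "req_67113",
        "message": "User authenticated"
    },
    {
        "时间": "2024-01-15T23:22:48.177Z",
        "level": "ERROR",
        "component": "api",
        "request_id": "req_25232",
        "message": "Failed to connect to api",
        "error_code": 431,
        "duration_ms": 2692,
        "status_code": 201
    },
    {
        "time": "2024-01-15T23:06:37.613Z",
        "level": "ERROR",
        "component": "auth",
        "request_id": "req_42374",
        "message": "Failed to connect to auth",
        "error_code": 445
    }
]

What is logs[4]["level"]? "ERROR"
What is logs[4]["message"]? "Failed to connect to api"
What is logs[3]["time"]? "2024-01-15T23:24:32.331Z"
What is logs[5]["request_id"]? "req_42374"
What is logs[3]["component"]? "payment"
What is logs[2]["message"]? "Entering function handler"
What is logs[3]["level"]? "INFO"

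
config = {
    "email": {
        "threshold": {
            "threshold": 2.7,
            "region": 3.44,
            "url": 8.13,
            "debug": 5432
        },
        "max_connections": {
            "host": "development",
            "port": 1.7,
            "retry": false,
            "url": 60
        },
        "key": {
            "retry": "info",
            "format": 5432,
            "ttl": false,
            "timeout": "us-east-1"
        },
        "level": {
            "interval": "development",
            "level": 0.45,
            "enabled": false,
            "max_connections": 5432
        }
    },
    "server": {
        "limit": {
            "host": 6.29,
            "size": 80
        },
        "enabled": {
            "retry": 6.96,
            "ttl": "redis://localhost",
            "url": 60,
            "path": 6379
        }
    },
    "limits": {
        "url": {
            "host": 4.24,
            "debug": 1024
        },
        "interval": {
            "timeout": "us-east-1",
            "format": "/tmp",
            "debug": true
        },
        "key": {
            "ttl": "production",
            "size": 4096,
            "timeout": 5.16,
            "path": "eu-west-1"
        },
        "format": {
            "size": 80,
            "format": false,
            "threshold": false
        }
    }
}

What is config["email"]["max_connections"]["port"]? 1.7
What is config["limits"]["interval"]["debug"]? True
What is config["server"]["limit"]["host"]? 6.29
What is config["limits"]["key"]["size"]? 4096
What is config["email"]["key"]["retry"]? "info"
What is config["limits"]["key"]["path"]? "eu-west-1"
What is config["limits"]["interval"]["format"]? "/tmp"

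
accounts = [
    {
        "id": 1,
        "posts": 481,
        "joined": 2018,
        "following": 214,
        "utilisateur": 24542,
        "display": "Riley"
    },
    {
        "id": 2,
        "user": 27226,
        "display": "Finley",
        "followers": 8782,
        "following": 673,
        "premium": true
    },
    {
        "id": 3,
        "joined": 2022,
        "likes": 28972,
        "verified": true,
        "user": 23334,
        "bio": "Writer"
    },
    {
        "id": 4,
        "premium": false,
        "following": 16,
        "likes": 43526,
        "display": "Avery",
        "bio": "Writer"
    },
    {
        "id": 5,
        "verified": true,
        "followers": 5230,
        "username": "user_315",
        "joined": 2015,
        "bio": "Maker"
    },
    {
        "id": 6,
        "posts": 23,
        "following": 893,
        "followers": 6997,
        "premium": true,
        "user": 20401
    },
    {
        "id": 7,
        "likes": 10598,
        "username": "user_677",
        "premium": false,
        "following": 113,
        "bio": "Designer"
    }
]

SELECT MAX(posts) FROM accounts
481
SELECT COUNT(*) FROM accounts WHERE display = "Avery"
1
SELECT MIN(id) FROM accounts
1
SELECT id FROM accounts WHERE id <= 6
[1, 2, 3, 4, 5, 6]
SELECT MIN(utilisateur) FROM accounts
24542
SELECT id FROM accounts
[1, 2, 3, 4, 5, 6, 7]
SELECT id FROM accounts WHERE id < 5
[1, 2, 3, 4]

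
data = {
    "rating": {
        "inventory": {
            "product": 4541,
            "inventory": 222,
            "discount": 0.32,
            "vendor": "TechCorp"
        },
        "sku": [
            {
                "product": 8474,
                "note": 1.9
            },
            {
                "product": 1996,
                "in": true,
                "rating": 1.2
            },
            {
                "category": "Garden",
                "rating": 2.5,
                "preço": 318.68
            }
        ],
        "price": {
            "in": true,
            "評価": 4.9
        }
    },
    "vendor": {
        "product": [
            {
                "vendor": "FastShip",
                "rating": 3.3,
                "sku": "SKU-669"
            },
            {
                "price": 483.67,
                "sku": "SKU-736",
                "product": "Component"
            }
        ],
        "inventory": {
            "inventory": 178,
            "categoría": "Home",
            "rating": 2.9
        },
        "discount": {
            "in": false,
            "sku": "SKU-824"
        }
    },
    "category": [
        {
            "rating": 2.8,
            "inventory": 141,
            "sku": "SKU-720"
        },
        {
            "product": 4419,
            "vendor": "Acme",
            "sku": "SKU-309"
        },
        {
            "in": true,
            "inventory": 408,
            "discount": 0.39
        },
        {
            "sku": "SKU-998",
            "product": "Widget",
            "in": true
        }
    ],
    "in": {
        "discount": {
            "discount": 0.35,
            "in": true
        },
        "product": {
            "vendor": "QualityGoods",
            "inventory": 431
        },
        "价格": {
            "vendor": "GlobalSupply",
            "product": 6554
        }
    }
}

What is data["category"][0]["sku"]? "SKU-720"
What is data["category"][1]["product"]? 4419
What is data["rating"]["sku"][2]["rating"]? 2.5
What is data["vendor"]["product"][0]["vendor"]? "FastShip"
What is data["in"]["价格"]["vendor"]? "GlobalSupply"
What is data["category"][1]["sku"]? "SKU-309"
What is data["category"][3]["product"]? "Widget"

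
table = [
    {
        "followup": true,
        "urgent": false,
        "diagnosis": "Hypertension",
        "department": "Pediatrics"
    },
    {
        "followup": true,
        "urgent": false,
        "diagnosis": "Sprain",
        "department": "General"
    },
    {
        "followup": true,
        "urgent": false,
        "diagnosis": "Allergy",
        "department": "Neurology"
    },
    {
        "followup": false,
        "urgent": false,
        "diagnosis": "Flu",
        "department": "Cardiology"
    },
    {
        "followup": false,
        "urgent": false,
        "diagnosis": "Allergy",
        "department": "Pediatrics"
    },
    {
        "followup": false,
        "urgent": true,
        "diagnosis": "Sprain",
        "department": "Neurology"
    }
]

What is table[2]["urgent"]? False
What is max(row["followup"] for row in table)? True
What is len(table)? 6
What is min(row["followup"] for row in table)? False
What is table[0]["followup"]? True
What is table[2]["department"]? "Neurology"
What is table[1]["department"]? "General"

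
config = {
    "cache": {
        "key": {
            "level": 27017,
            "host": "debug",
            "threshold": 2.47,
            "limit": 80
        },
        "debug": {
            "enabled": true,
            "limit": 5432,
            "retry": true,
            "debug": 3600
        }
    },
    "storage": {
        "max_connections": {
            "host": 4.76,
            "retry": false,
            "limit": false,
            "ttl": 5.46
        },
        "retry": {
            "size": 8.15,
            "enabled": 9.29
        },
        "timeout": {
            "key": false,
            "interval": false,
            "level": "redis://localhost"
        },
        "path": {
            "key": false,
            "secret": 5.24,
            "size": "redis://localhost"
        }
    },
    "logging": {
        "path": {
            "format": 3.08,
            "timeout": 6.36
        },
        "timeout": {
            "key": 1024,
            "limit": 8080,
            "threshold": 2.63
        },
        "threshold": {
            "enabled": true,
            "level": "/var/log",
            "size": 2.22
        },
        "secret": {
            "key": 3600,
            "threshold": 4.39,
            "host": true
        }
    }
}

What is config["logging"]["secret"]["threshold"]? 4.39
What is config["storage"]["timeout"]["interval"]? False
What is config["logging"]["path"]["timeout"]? 6.36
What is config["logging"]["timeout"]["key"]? 1024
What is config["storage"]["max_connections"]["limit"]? False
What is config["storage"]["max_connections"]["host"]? 4.76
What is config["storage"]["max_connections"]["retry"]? False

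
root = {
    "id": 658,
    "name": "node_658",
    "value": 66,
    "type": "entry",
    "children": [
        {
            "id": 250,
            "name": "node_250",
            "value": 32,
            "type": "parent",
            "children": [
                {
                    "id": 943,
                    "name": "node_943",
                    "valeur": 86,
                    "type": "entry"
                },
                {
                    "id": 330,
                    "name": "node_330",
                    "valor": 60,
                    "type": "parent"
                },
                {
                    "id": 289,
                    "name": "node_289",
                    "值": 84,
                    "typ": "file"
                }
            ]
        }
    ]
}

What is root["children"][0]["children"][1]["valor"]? 60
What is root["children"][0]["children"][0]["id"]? 943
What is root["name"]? "node_658"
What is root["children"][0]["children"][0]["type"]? "entry"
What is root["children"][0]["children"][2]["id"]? 289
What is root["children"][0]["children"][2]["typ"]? "file"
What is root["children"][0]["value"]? 32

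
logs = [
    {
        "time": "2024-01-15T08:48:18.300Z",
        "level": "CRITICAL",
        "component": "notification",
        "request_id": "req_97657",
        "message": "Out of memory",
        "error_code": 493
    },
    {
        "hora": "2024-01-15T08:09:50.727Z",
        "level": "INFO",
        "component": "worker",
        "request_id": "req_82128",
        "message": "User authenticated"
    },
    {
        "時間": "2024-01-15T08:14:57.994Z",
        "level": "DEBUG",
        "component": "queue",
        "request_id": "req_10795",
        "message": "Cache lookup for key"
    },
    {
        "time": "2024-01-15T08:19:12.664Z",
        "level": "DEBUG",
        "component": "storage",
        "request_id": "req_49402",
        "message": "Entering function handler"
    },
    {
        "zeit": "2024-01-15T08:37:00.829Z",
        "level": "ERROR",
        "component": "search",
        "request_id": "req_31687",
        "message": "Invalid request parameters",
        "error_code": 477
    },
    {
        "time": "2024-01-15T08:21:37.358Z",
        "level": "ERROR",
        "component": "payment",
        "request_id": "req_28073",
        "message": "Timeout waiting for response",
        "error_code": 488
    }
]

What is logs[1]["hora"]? "2024-01-15T08:09:50.727Z"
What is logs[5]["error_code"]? 488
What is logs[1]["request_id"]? "req_82128"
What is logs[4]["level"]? "ERROR"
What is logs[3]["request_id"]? "req_49402"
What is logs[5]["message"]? "Timeout waiting for response"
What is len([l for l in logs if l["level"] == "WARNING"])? 0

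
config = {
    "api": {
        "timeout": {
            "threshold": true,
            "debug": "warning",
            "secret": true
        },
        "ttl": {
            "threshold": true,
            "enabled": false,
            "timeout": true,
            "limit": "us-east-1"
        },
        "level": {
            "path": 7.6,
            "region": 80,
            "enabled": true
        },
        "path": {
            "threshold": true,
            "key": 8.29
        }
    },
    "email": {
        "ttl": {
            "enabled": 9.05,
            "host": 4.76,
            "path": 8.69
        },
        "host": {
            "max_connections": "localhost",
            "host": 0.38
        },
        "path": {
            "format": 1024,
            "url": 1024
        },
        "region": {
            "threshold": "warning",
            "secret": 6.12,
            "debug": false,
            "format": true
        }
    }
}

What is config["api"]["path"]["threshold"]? True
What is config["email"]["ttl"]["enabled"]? 9.05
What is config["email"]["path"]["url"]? 1024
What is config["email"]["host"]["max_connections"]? "localhost"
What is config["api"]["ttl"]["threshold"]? True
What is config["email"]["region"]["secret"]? 6.12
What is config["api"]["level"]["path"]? 7.6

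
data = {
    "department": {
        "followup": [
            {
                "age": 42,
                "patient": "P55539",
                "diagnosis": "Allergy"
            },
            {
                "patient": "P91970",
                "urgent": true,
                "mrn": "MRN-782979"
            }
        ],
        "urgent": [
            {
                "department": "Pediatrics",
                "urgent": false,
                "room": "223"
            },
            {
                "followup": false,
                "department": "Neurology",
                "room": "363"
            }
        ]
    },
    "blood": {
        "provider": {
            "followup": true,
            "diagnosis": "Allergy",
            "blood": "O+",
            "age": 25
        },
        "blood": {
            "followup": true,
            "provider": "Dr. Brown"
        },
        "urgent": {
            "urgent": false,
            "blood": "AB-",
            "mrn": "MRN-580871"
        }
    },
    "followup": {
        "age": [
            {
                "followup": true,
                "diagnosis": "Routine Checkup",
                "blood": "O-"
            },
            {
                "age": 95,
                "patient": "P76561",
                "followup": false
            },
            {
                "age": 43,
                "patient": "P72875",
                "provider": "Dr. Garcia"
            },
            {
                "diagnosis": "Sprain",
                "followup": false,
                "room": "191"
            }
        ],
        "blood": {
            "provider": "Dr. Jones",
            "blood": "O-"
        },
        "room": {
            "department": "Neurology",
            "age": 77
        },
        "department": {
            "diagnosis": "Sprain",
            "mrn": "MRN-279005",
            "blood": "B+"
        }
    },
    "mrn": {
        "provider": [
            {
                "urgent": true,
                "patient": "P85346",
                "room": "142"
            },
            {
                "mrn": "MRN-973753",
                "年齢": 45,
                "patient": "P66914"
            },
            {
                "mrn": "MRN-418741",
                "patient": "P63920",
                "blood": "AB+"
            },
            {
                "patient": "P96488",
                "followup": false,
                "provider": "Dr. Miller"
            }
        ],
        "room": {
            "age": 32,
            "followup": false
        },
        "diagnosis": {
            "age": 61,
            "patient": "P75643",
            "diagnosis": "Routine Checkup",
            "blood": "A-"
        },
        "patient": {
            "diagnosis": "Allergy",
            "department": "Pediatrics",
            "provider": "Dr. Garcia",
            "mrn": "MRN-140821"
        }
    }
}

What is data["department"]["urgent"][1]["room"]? "363"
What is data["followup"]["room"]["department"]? "Neurology"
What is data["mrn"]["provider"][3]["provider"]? "Dr. Miller"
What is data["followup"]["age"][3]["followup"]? False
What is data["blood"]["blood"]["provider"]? "Dr. Brown"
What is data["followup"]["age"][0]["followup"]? True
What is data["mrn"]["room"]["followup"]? False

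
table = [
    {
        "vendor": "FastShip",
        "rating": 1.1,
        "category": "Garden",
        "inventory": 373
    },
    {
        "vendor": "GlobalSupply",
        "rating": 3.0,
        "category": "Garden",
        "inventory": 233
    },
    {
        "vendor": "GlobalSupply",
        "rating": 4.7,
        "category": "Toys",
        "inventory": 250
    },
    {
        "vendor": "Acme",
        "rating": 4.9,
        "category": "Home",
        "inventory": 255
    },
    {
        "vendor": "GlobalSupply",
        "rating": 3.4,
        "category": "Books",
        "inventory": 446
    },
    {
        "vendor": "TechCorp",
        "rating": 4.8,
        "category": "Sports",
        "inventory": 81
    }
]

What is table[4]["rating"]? 3.4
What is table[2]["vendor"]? "GlobalSupply"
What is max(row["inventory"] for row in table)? 446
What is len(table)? 6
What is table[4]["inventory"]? 446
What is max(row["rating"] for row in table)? 4.9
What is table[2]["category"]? "Toys"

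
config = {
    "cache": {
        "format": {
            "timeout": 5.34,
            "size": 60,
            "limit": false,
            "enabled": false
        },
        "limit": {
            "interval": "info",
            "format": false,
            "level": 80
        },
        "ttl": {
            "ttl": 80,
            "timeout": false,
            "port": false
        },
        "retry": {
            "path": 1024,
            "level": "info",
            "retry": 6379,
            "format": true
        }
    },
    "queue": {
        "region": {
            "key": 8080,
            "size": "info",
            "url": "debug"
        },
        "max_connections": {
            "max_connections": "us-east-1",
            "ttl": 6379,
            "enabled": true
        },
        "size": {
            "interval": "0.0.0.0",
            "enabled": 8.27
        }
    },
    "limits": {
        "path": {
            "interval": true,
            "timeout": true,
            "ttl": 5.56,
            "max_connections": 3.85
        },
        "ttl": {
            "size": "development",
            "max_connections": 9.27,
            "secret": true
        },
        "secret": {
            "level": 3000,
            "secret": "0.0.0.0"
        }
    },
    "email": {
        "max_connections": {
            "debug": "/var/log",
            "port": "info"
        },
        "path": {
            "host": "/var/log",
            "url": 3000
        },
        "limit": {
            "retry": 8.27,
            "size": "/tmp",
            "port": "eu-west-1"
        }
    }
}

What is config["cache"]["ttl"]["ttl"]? 80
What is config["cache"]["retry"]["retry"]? 6379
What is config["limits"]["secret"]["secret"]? "0.0.0.0"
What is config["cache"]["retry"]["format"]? True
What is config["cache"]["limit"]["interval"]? "info"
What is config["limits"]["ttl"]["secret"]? True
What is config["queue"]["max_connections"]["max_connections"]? "us-east-1"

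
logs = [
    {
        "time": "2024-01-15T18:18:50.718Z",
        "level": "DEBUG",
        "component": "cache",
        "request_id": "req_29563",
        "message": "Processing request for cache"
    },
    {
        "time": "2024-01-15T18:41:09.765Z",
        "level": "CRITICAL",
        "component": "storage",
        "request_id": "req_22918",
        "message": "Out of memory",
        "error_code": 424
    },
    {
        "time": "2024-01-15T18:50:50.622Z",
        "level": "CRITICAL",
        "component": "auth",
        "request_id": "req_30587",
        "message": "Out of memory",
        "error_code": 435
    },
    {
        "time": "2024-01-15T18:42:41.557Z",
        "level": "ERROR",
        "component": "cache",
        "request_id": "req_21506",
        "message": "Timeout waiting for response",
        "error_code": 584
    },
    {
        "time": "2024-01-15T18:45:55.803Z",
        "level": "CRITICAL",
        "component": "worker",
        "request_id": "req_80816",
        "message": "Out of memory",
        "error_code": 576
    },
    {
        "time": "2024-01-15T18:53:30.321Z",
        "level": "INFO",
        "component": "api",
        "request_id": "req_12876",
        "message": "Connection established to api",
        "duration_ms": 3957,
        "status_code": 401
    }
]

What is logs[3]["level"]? "ERROR"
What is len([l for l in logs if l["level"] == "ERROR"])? 1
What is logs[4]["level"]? "CRITICAL"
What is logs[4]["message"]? "Out of memory"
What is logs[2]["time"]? "2024-01-15T18:50:50.622Z"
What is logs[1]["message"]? "Out of memory"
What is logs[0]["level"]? "DEBUG"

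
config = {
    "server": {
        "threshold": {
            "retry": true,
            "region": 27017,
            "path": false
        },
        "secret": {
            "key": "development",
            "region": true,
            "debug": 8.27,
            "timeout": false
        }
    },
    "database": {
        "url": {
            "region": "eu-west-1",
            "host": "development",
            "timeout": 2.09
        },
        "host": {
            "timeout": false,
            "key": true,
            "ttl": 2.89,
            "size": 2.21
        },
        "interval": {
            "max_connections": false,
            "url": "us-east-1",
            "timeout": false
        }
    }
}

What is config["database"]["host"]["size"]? 2.21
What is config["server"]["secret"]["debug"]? 8.27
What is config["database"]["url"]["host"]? "development"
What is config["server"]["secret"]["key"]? "development"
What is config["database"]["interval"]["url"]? "us-east-1"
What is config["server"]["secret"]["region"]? True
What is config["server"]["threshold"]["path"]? False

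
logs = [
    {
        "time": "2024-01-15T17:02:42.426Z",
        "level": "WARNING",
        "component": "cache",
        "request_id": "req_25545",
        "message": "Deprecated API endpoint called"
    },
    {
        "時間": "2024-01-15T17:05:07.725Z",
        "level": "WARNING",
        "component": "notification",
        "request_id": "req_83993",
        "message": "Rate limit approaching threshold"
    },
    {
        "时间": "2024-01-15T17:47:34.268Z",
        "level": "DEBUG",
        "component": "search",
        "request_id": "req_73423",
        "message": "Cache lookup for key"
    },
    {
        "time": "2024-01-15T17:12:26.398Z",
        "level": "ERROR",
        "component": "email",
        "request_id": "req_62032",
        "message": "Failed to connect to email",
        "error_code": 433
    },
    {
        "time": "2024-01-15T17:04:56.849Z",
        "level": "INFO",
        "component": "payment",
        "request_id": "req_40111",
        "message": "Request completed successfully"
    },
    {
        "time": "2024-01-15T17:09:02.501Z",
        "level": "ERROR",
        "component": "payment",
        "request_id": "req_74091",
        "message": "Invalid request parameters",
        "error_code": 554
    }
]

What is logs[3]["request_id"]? "req_62032"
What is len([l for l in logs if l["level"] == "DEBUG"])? 1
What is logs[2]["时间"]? "2024-01-15T17:47:34.268Z"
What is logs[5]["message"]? "Invalid request parameters"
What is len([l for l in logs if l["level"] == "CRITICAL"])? 0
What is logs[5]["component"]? "payment"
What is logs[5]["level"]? "ERROR"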